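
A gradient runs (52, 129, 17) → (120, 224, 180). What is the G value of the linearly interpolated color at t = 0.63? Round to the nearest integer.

G = 129 + 0.63 × (224 − 129) = 188.85 → 189

189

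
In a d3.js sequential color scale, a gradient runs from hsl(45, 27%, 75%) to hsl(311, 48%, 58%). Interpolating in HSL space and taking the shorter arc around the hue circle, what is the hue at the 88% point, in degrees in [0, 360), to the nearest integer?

Hue: 311 − 45 = 266°, but |266| > 180 so the shorter arc goes the other way: Δh = 266 − 360 = -94°.
H = 45 + 0.88 × (-94) = -37.72 → -38 → -38 mod 360 = 322°

322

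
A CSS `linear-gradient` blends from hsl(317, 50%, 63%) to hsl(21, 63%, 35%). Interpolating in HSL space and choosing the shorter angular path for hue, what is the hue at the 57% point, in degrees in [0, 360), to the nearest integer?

Hue: 21 − 317 = -296°, but |-296| > 180 so the shorter arc goes the other way: Δh = -296 + 360 = 64°.
H = 317 + 0.57 × (64) = 353.48 → 353°

353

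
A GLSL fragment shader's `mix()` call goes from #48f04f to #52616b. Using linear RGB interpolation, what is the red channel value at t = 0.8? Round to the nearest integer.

R₁ = 72 (from #48f04f), R₂ = 82 (from #52616b).
R = 72 + 0.8 × (82 − 72) = 80 → 80

80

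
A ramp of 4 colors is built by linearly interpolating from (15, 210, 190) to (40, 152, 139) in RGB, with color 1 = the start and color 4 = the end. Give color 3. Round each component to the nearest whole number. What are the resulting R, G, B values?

With 4 swatches and endpoints inclusive, swatch 3 sits at t = (3 − 1)/(4 − 1) = 2/3 ≈ 0.6667.
R = 15 + 0.6667 × (40 − 15) = 31.668 → 32
G = 210 + 0.6667 × (152 − 210) = 171.331 → 171
B = 190 + 0.6667 × (139 − 190) = 155.998 → 156

(32, 171, 156)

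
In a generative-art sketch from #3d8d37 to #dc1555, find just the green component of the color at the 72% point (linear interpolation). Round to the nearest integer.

G₁ = 141 (from #3d8d37), G₂ = 21 (from #dc1555).
G = 141 + 0.72 × (21 − 141) = 54.6 → 55

55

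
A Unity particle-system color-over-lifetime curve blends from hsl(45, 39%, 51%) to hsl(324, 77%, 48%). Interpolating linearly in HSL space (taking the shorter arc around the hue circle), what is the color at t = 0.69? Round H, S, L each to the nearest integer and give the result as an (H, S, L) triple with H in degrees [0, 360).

(349, 65, 49)

Hue: 324 − 45 = 279°, but |279| > 180 so the shorter arc goes the other way: Δh = 279 − 360 = -81°.
H = 45 + 0.69 × (-81) = -10.89 → -11 → -11 mod 360 = 349°
S = 39 + 0.69 × (77 − 39) = 65.22 → 65%
L = 51 + 0.69 × (48 − 51) = 48.93 → 49%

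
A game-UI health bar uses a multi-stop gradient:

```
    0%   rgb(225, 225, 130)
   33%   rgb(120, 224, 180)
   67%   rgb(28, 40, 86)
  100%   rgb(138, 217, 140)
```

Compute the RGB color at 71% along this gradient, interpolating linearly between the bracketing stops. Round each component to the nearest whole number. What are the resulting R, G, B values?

(41, 61, 93)

71% lies between the 67% and 100% stops, so the local fraction is t = (71 − 67)/(100 − 67) = 4/33 ≈ 0.1212.
R = 28 + 0.1212 × (138 − 28) = 41.332 → 41
G = 40 + 0.1212 × (217 − 40) = 61.452 → 61
B = 86 + 0.1212 × (140 − 86) = 92.545 → 93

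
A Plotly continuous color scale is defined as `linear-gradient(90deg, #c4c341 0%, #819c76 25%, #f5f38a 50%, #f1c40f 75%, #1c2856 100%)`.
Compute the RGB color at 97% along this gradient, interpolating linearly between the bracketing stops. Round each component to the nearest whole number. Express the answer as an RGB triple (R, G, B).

(54, 59, 77)

97% lies between the 75% and 100% stops, so the local fraction is t = (97 − 75)/(100 − 75) = 22/25 ≈ 0.88.
#f1c40f → (241, 196, 15); #1c2856 → (28, 40, 86).
R = 241 + 0.88 × (28 − 241) = 53.56 → 54
G = 196 + 0.88 × (40 − 196) = 58.72 → 59
B = 15 + 0.88 × (86 − 15) = 77.48 → 77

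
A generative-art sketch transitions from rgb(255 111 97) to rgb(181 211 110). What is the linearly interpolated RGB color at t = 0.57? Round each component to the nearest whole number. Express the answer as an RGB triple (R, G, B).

(213, 168, 104)

R = 255 + 0.57 × (181 − 255) = 255 + 0.57 × -74 = 212.82 → 213
G = 111 + 0.57 × (211 − 111) = 111 + 0.57 × 100 = 168 → 168
B = 97 + 0.57 × (110 − 97) = 97 + 0.57 × 13 = 104.41 → 104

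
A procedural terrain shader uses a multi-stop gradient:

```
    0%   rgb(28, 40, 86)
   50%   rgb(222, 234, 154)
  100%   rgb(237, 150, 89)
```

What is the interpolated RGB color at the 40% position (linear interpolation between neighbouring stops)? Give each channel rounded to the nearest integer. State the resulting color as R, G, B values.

(183, 195, 140)

40% lies between the 0% and 50% stops, so the local fraction is t = (40 − 0)/(50 − 0) = 40/50 ≈ 0.8.
R = 28 + 0.8 × (222 − 28) = 183.2 → 183
G = 40 + 0.8 × (234 − 40) = 195.2 → 195
B = 86 + 0.8 × (154 − 86) = 140.4 → 140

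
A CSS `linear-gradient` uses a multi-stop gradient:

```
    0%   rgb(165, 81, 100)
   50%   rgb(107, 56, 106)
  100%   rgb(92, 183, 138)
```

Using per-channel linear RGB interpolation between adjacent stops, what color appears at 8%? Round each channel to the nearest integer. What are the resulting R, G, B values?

8% lies between the 0% and 50% stops, so the local fraction is t = (8 − 0)/(50 − 0) = 8/50 ≈ 0.16.
R = 165 + 0.16 × (107 − 165) = 155.72 → 156
G = 81 + 0.16 × (56 − 81) = 77 → 77
B = 100 + 0.16 × (106 − 100) = 100.96 → 101

(156, 77, 101)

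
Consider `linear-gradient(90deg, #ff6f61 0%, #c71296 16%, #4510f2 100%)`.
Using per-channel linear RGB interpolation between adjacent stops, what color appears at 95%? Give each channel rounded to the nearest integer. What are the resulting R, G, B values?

(77, 16, 237)

95% lies between the 16% and 100% stops, so the local fraction is t = (95 − 16)/(100 − 16) = 79/84 ≈ 0.9405.
#c71296 → (199, 18, 150); #4510f2 → (69, 16, 242).
R = 199 + 0.9405 × (69 − 199) = 76.735 → 77
G = 18 + 0.9405 × (16 − 18) = 16.119 → 16
B = 150 + 0.9405 × (242 − 150) = 236.526 → 237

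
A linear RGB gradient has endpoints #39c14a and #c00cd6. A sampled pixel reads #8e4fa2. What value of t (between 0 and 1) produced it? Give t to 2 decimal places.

Invert the lerp on the G channel (largest span, 181): t = (79 − 193) / (12 − 193) = -114/-181 = 0.62983.
Check on R: (142 − 57)/(192 − 57) = 0.6296 ✓

0.63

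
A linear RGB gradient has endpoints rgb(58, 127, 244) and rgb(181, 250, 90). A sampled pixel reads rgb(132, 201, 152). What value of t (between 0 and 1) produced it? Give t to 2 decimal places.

0.60

Invert the lerp on the B channel (largest span, 154): t = (152 − 244) / (90 − 244) = -92/-154 = 0.5974.
Check on R: (132 − 58)/(181 − 58) = 0.6016 ✓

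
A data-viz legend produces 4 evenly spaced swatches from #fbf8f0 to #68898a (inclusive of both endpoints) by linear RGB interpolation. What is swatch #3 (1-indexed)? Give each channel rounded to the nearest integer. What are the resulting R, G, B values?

(153, 174, 172)

With 4 swatches and endpoints inclusive, swatch 3 sits at t = (3 − 1)/(4 − 1) = 2/3 ≈ 0.6667.
#fbf8f0 → (251, 248, 240); #68898a → (104, 137, 138).
R = 251 + 0.6667 × (104 − 251) = 152.995 → 153
G = 248 + 0.6667 × (137 − 248) = 173.996 → 174
B = 240 + 0.6667 × (138 − 240) = 171.997 → 172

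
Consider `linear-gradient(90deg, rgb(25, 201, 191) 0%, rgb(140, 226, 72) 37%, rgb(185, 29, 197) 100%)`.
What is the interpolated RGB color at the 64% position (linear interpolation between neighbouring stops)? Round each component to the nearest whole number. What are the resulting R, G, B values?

64% lies between the 37% and 100% stops, so the local fraction is t = (64 − 37)/(100 − 37) = 27/63 ≈ 0.4286.
R = 140 + 0.4286 × (185 − 140) = 159.287 → 159
G = 226 + 0.4286 × (29 − 226) = 141.566 → 142
B = 72 + 0.4286 × (197 − 72) = 125.575 → 126

(159, 142, 126)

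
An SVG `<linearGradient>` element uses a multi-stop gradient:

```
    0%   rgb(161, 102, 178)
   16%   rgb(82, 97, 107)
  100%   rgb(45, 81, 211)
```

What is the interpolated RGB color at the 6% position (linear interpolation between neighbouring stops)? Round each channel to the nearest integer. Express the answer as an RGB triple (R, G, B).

6% lies between the 0% and 16% stops, so the local fraction is t = (6 − 0)/(16 − 0) = 6/16 ≈ 0.375.
R = 161 + 0.375 × (82 − 161) = 131.375 → 131
G = 102 + 0.375 × (97 − 102) = 100.125 → 100
B = 178 + 0.375 × (107 − 178) = 151.375 → 151

(131, 100, 151)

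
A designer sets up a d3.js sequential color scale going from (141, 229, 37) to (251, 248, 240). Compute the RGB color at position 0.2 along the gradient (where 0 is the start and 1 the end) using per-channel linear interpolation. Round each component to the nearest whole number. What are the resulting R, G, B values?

R = 141 + 0.2 × (251 − 141) = 141 + 0.2 × 110 = 163 → 163
G = 229 + 0.2 × (248 − 229) = 229 + 0.2 × 19 = 232.8 → 233
B = 37 + 0.2 × (240 − 37) = 37 + 0.2 × 203 = 77.6 → 78

(163, 233, 78)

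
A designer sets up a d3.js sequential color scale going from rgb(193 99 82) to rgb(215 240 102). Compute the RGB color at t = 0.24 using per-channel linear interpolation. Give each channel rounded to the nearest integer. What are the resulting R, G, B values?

R = 193 + 0.24 × (215 − 193) = 193 + 0.24 × 22 = 198.28 → 198
G = 99 + 0.24 × (240 − 99) = 99 + 0.24 × 141 = 132.84 → 133
B = 82 + 0.24 × (102 − 82) = 82 + 0.24 × 20 = 86.8 → 87

(198, 133, 87)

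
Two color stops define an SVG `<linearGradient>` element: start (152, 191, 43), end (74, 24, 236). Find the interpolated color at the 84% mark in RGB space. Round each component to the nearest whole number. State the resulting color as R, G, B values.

84% corresponds to t = 0.84.
R = 152 + 0.84 × (74 − 152) = 152 + 0.84 × -78 = 86.48 → 86
G = 191 + 0.84 × (24 − 191) = 191 + 0.84 × -167 = 50.72 → 51
B = 43 + 0.84 × (236 − 43) = 43 + 0.84 × 193 = 205.12 → 205

(86, 51, 205)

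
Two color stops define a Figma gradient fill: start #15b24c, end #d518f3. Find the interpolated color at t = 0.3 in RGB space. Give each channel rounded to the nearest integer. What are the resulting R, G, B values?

(79, 132, 126)

#15b24c → (21, 178, 76); #d518f3 → (213, 24, 243).
R = 21 + 0.3 × (213 − 21) = 21 + 0.3 × 192 = 78.6 → 79
G = 178 + 0.3 × (24 − 178) = 178 + 0.3 × -154 = 131.8 → 132
B = 76 + 0.3 × (243 − 76) = 76 + 0.3 × 167 = 126.1 → 126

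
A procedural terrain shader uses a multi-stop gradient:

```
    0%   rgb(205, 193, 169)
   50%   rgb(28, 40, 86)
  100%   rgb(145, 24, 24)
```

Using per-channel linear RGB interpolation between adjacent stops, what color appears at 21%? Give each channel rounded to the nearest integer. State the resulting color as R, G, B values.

(131, 129, 134)

21% lies between the 0% and 50% stops, so the local fraction is t = (21 − 0)/(50 − 0) = 21/50 ≈ 0.42.
R = 205 + 0.42 × (28 − 205) = 130.66 → 131
G = 193 + 0.42 × (40 − 193) = 128.74 → 129
B = 169 + 0.42 × (86 − 169) = 134.14 → 134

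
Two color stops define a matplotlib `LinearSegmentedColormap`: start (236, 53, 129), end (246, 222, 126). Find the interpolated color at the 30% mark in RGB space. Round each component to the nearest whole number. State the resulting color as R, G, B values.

30% corresponds to t = 0.3.
R = 236 + 0.3 × (246 − 236) = 236 + 0.3 × 10 = 239 → 239
G = 53 + 0.3 × (222 − 53) = 53 + 0.3 × 169 = 103.7 → 104
B = 129 + 0.3 × (126 − 129) = 129 + 0.3 × -3 = 128.1 → 128

(239, 104, 128)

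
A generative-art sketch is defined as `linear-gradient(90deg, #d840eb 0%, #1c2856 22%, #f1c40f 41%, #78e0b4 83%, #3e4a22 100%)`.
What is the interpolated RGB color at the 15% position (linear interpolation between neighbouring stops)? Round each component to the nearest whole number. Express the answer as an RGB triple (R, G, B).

15% lies between the 0% and 22% stops, so the local fraction is t = (15 − 0)/(22 − 0) = 15/22 ≈ 0.6818.
#d840eb → (216, 64, 235); #1c2856 → (28, 40, 86).
R = 216 + 0.6818 × (28 − 216) = 87.822 → 88
G = 64 + 0.6818 × (40 − 64) = 47.637 → 48
B = 235 + 0.6818 × (86 − 235) = 133.412 → 133

(88, 48, 133)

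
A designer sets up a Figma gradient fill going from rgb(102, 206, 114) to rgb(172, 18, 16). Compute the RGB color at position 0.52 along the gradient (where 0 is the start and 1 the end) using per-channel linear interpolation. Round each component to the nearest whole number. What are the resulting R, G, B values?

(138, 108, 63)

R = 102 + 0.52 × (172 − 102) = 102 + 0.52 × 70 = 138.4 → 138
G = 206 + 0.52 × (18 − 206) = 206 + 0.52 × -188 = 108.24 → 108
B = 114 + 0.52 × (16 − 114) = 114 + 0.52 × -98 = 63.04 → 63
So the blended color is (138, 108, 63), about #8a6c3f.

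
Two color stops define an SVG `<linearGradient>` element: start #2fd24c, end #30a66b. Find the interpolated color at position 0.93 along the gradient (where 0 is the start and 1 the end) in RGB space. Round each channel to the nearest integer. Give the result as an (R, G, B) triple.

(48, 169, 105)

#2fd24c → (47, 210, 76); #30a66b → (48, 166, 107).
R = 47 + 0.93 × (48 − 47) = 47 + 0.93 × 1 = 47.93 → 48
G = 210 + 0.93 × (166 − 210) = 210 + 0.93 × -44 = 169.08 → 169
B = 76 + 0.93 × (107 − 76) = 76 + 0.93 × 31 = 104.83 → 105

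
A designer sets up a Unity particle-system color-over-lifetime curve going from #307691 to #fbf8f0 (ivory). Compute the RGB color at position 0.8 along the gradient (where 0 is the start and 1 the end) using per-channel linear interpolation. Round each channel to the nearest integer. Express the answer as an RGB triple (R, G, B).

(210, 222, 221)

#307691 → (48, 118, 145); #fbf8f0 → (251, 248, 240).
R = 48 + 0.8 × (251 − 48) = 48 + 0.8 × 203 = 210.4 → 210
G = 118 + 0.8 × (248 − 118) = 118 + 0.8 × 130 = 222 → 222
B = 145 + 0.8 × (240 − 145) = 145 + 0.8 × 95 = 221 → 221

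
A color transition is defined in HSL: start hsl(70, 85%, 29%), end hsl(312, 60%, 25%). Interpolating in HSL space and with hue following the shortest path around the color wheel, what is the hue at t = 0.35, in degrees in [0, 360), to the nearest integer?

Hue: 312 − 70 = 242°, but |242| > 180 so the shorter arc goes the other way: Δh = 242 − 360 = -118°.
H = 70 + 0.35 × (-118) = 28.7 → 29°

29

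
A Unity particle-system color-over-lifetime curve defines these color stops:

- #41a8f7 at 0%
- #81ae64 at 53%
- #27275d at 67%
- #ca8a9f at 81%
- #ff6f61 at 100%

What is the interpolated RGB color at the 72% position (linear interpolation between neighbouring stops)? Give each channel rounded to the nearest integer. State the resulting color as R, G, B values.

72% lies between the 67% and 81% stops, so the local fraction is t = (72 − 67)/(81 − 67) = 5/14 ≈ 0.3571.
#27275d → (39, 39, 93); #ca8a9f → (202, 138, 159).
R = 39 + 0.3571 × (202 − 39) = 97.207 → 97
G = 39 + 0.3571 × (138 − 39) = 74.353 → 74
B = 93 + 0.3571 × (159 − 93) = 116.569 → 117

(97, 74, 117)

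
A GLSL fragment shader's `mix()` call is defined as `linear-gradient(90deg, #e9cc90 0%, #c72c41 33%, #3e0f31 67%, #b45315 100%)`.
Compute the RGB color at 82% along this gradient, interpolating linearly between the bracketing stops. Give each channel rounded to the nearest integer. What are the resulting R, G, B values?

82% lies between the 67% and 100% stops, so the local fraction is t = (82 − 67)/(100 − 67) = 15/33 ≈ 0.4545.
#3e0f31 → (62, 15, 49); #b45315 → (180, 83, 21).
R = 62 + 0.4545 × (180 − 62) = 115.631 → 116
G = 15 + 0.4545 × (83 − 15) = 45.906 → 46
B = 49 + 0.4545 × (21 − 49) = 36.274 → 36

(116, 46, 36)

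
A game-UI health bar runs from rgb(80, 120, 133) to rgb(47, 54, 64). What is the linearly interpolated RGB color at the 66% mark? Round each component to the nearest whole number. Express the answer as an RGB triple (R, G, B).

66% corresponds to t = 0.66.
R = 80 + 0.66 × (47 − 80) = 80 + 0.66 × -33 = 58.22 → 58
G = 120 + 0.66 × (54 − 120) = 120 + 0.66 × -66 = 76.44 → 76
B = 133 + 0.66 × (64 − 133) = 133 + 0.66 × -69 = 87.46 → 87

(58, 76, 87)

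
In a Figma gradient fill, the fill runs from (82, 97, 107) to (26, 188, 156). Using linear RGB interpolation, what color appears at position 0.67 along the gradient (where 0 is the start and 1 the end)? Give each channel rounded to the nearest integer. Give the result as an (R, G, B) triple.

(44, 158, 140)

R = 82 + 0.67 × (26 − 82) = 82 + 0.67 × -56 = 44.48 → 44
G = 97 + 0.67 × (188 − 97) = 97 + 0.67 × 91 = 157.97 → 158
B = 107 + 0.67 × (156 − 107) = 107 + 0.67 × 49 = 139.83 → 140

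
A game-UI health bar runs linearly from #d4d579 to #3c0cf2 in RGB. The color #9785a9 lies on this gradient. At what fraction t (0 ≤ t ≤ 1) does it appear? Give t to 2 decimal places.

Invert the lerp on the G channel (largest span, 201): t = (133 − 213) / (12 − 213) = -80/-201 = 0.39801.
Check on R: (151 − 212)/(60 − 212) = 0.4013 ✓

0.40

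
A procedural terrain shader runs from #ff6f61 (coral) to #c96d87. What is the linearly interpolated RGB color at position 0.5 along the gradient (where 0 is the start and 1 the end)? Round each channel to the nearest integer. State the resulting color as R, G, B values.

(228, 110, 116)

#ff6f61 → (255, 111, 97); #c96d87 → (201, 109, 135).
R = 255 + 0.5 × (201 − 255) = 255 + 0.5 × -54 = 228 → 228
G = 111 + 0.5 × (109 − 111) = 111 + 0.5 × -2 = 110 → 110
B = 97 + 0.5 × (135 − 97) = 97 + 0.5 × 38 = 116 → 116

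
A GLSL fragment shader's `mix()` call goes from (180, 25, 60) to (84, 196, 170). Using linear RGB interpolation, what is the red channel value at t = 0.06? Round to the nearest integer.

R = 180 + 0.06 × (84 − 180) = 174.24 → 174

174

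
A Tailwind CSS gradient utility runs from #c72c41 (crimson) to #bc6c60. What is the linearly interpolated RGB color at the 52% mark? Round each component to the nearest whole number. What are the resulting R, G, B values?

(193, 77, 81)

#c72c41 → (199, 44, 65); #bc6c60 → (188, 108, 96).
52% corresponds to t = 0.52.
R = 199 + 0.52 × (188 − 199) = 199 + 0.52 × -11 = 193.28 → 193
G = 44 + 0.52 × (108 − 44) = 44 + 0.52 × 64 = 77.28 → 77
B = 65 + 0.52 × (96 − 65) = 65 + 0.52 × 31 = 81.12 → 81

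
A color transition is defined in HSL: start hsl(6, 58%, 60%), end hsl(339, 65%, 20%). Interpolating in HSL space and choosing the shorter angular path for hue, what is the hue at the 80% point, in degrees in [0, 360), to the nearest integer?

344

Hue: 339 − 6 = 333°, but |333| > 180 so the shorter arc goes the other way: Δh = 333 − 360 = -27°.
H = 6 + 0.8 × (-27) = -15.6 → -16 → -16 mod 360 = 344°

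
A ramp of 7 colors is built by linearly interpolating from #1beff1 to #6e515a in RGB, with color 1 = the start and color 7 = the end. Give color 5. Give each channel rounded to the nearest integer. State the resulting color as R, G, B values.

(82, 134, 140)

With 7 swatches and endpoints inclusive, swatch 5 sits at t = (5 − 1)/(7 − 1) = 4/6 ≈ 0.6667.
#1beff1 → (27, 239, 241); #6e515a → (110, 81, 90).
R = 27 + 0.6667 × (110 − 27) = 82.336 → 82
G = 239 + 0.6667 × (81 − 239) = 133.661 → 134
B = 241 + 0.6667 × (90 − 241) = 140.328 → 140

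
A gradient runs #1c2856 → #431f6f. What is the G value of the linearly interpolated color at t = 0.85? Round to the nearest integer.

32

G₁ = 40 (from #1c2856), G₂ = 31 (from #431f6f).
G = 40 + 0.85 × (31 − 40) = 32.35 → 32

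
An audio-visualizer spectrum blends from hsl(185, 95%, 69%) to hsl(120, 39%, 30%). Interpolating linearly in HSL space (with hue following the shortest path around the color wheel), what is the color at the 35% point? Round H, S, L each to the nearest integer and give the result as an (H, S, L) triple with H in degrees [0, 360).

(162, 75, 55)

Hue arc: Δh = 120 − 185 = -65° (|Δh| ≤ 180, already the shorter path).
H = 185 + 0.35 × (-65) = 162.25 → 162°
S = 95 + 0.35 × (39 − 95) = 75.4 → 75%
L = 69 + 0.35 × (30 − 69) = 55.35 → 55%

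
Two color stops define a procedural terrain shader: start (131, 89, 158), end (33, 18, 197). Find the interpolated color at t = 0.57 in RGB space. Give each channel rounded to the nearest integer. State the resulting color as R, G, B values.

R = 131 + 0.57 × (33 − 131) = 131 + 0.57 × -98 = 75.14 → 75
G = 89 + 0.57 × (18 − 89) = 89 + 0.57 × -71 = 48.53 → 49
B = 158 + 0.57 × (197 − 158) = 158 + 0.57 × 39 = 180.23 → 180

(75, 49, 180)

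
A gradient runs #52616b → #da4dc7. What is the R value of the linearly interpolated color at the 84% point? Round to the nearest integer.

196

R₁ = 82 (from #52616b), R₂ = 218 (from #da4dc7).
R = 82 + 0.84 × (218 − 82) = 196.24 → 196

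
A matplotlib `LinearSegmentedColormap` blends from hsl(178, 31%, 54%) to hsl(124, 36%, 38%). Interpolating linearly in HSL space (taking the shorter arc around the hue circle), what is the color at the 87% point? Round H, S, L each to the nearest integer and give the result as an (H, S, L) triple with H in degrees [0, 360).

(131, 35, 40)

Hue arc: Δh = 124 − 178 = -54° (|Δh| ≤ 180, already the shorter path).
H = 178 + 0.87 × (-54) = 131.02 → 131°
S = 31 + 0.87 × (36 − 31) = 35.35 → 35%
L = 54 + 0.87 × (38 − 54) = 40.08 → 40%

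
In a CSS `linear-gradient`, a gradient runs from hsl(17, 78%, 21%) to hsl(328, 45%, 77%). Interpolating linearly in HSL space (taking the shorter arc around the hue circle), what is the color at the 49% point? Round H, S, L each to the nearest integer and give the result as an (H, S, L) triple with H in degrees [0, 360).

Hue: 328 − 17 = 311°, but |311| > 180 so the shorter arc goes the other way: Δh = 311 − 360 = -49°.
H = 17 + 0.49 × (-49) = -7.01 → -7 → -7 mod 360 = 353°
S = 78 + 0.49 × (45 − 78) = 61.83 → 62%
L = 21 + 0.49 × (77 − 21) = 48.44 → 48%

(353, 62, 48)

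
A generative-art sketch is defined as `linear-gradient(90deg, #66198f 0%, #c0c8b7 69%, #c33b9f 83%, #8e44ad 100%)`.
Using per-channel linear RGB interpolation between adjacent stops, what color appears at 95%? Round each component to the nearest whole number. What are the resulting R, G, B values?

95% lies between the 83% and 100% stops, so the local fraction is t = (95 − 83)/(100 − 83) = 12/17 ≈ 0.7059.
#c33b9f → (195, 59, 159); #8e44ad → (142, 68, 173).
R = 195 + 0.7059 × (142 − 195) = 157.587 → 158
G = 59 + 0.7059 × (68 − 59) = 65.353 → 65
B = 159 + 0.7059 × (173 − 159) = 168.883 → 169

(158, 65, 169)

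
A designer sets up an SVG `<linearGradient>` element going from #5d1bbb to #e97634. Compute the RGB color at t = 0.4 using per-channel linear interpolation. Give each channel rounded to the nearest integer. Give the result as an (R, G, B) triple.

#5d1bbb → (93, 27, 187); #e97634 → (233, 118, 52).
R = 93 + 0.4 × (233 − 93) = 93 + 0.4 × 140 = 149 → 149
G = 27 + 0.4 × (118 − 27) = 27 + 0.4 × 91 = 63.4 → 63
B = 187 + 0.4 × (52 − 187) = 187 + 0.4 × -135 = 133 → 133
So the blended color is (149, 63, 133), about #953f85.

(149, 63, 133)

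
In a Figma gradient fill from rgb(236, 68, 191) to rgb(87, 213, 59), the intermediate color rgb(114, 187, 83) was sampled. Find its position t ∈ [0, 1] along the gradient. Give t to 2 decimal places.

Invert the lerp on the R channel (largest span, 149): t = (114 − 236) / (87 − 236) = -122/-149 = 0.81879.
Check on G: (187 − 68)/(213 − 68) = 0.8207 ✓

0.82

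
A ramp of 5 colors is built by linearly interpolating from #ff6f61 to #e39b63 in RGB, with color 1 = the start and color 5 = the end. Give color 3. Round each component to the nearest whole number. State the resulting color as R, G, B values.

With 5 swatches and endpoints inclusive, swatch 3 sits at t = (3 − 1)/(5 − 1) = 2/4 ≈ 0.5.
#ff6f61 → (255, 111, 97); #e39b63 → (227, 155, 99).
R = 255 + 0.5 × (227 − 255) = 241 → 241
G = 111 + 0.5 × (155 − 111) = 133 → 133
B = 97 + 0.5 × (99 − 97) = 98 → 98

(241, 133, 98)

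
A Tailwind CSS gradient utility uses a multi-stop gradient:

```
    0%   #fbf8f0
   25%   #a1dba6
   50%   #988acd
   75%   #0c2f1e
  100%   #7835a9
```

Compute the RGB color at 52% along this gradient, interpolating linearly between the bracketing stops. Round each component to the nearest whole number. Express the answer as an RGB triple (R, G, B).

52% lies between the 50% and 75% stops, so the local fraction is t = (52 − 50)/(75 − 50) = 2/25 ≈ 0.08.
#988acd → (152, 138, 205); #0c2f1e → (12, 47, 30).
R = 152 + 0.08 × (12 − 152) = 140.8 → 141
G = 138 + 0.08 × (47 − 138) = 130.72 → 131
B = 205 + 0.08 × (30 − 205) = 191 → 191

(141, 131, 191)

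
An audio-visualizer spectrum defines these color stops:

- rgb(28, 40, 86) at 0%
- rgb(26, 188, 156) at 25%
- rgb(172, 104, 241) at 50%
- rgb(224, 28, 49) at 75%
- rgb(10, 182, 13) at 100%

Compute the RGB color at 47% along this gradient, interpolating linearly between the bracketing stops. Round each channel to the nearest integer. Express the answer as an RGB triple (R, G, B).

(154, 114, 231)

47% lies between the 25% and 50% stops, so the local fraction is t = (47 − 25)/(50 − 25) = 22/25 ≈ 0.88.
R = 26 + 0.88 × (172 − 26) = 154.48 → 154
G = 188 + 0.88 × (104 − 188) = 114.08 → 114
B = 156 + 0.88 × (241 − 156) = 230.8 → 231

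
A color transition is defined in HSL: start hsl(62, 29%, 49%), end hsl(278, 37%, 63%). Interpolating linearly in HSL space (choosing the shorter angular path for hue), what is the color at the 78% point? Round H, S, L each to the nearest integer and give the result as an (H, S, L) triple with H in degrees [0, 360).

(310, 35, 60)

Hue: 278 − 62 = 216°, but |216| > 180 so the shorter arc goes the other way: Δh = 216 − 360 = -144°.
H = 62 + 0.78 × (-144) = -50.32 → -50 → -50 mod 360 = 310°
S = 29 + 0.78 × (37 − 29) = 35.24 → 35%
L = 49 + 0.78 × (63 − 49) = 59.92 → 60%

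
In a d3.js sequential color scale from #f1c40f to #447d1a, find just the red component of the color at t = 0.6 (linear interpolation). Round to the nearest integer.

R₁ = 241 (from #f1c40f), R₂ = 68 (from #447d1a).
R = 241 + 0.6 × (68 − 241) = 137.2 → 137

137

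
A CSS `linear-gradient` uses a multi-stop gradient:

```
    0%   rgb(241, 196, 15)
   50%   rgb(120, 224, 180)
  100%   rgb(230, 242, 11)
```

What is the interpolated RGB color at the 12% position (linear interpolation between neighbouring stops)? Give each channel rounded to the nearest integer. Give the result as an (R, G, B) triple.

12% lies between the 0% and 50% stops, so the local fraction is t = (12 − 0)/(50 − 0) = 12/50 ≈ 0.24.
R = 241 + 0.24 × (120 − 241) = 211.96 → 212
G = 196 + 0.24 × (224 − 196) = 202.72 → 203
B = 15 + 0.24 × (180 − 15) = 54.6 → 55

(212, 203, 55)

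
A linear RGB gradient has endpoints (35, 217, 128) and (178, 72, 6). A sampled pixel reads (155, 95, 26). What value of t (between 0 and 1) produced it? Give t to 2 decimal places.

0.84

Invert the lerp on the G channel (largest span, 145): t = (95 − 217) / (72 − 217) = -122/-145 = 0.84138.
Check on R: (155 − 35)/(178 − 35) = 0.8392 ✓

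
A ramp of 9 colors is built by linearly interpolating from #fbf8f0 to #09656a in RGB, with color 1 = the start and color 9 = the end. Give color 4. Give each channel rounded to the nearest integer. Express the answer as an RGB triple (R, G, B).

With 9 swatches and endpoints inclusive, swatch 4 sits at t = (4 − 1)/(9 − 1) = 3/8 ≈ 0.375.
#fbf8f0 → (251, 248, 240); #09656a → (9, 101, 106).
R = 251 + 0.375 × (9 − 251) = 160.25 → 160
G = 248 + 0.375 × (101 − 248) = 192.875 → 193
B = 240 + 0.375 × (106 − 240) = 189.75 → 190

(160, 193, 190)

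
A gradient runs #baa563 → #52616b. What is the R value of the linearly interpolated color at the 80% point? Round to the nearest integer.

R₁ = 186 (from #baa563), R₂ = 82 (from #52616b).
R = 186 + 0.8 × (82 − 186) = 102.8 → 103

103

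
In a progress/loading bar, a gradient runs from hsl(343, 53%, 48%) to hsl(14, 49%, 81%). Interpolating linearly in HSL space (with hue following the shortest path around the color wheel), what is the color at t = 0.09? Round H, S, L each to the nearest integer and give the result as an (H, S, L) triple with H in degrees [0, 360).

Hue: 14 − 343 = -329°, but |-329| > 180 so the shorter arc goes the other way: Δh = -329 + 360 = 31°.
H = 343 + 0.09 × (31) = 345.79 → 346°
S = 53 + 0.09 × (49 − 53) = 52.64 → 53%
L = 48 + 0.09 × (81 − 48) = 50.97 → 51%

(346, 53, 51)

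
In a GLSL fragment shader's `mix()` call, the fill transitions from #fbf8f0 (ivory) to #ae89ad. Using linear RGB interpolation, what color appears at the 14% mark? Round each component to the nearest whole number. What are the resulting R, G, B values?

#fbf8f0 → (251, 248, 240); #ae89ad → (174, 137, 173).
14% corresponds to t = 0.14.
R = 251 + 0.14 × (174 − 251) = 251 + 0.14 × -77 = 240.22 → 240
G = 248 + 0.14 × (137 − 248) = 248 + 0.14 × -111 = 232.46 → 232
B = 240 + 0.14 × (173 − 240) = 240 + 0.14 × -67 = 230.62 → 231

(240, 232, 231)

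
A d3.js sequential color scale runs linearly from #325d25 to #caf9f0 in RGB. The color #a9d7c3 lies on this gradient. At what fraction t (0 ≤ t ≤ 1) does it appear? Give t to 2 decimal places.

0.78

Invert the lerp on the B channel (largest span, 203): t = (195 − 37) / (240 − 37) = 158/203 = 0.77833.
Check on R: (169 − 50)/(202 − 50) = 0.7829 ✓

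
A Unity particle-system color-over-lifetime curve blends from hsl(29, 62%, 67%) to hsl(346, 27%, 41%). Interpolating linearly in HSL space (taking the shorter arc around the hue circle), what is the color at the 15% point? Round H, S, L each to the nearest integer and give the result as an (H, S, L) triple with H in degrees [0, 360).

(23, 57, 63)

Hue: 346 − 29 = 317°, but |317| > 180 so the shorter arc goes the other way: Δh = 317 − 360 = -43°.
H = 29 + 0.15 × (-43) = 22.55 → 23°
S = 62 + 0.15 × (27 − 62) = 56.75 → 57%
L = 67 + 0.15 × (41 − 67) = 63.1 → 63%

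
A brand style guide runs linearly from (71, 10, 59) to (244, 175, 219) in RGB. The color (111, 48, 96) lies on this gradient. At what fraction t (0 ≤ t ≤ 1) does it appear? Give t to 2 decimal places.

Invert the lerp on the R channel (largest span, 173): t = (111 − 71) / (244 − 71) = 40/173 = 0.23121.
Check on G: (48 − 10)/(175 − 10) = 0.2303 ✓

0.23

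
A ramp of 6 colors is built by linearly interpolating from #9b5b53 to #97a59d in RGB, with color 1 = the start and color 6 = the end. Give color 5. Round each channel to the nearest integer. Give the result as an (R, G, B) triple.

With 6 swatches and endpoints inclusive, swatch 5 sits at t = (5 − 1)/(6 − 1) = 4/5 ≈ 0.8.
#9b5b53 → (155, 91, 83); #97a59d → (151, 165, 157).
R = 155 + 0.8 × (151 − 155) = 151.8 → 152
G = 91 + 0.8 × (165 − 91) = 150.2 → 150
B = 83 + 0.8 × (157 − 83) = 142.2 → 142

(152, 150, 142)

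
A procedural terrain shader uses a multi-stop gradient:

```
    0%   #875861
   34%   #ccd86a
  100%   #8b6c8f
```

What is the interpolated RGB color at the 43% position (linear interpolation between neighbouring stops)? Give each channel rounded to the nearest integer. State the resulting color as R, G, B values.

43% lies between the 34% and 100% stops, so the local fraction is t = (43 − 34)/(100 − 34) = 9/66 ≈ 0.1364.
#ccd86a → (204, 216, 106); #8b6c8f → (139, 108, 143).
R = 204 + 0.1364 × (139 − 204) = 195.134 → 195
G = 216 + 0.1364 × (108 − 216) = 201.269 → 201
B = 106 + 0.1364 × (143 − 106) = 111.047 → 111

(195, 201, 111)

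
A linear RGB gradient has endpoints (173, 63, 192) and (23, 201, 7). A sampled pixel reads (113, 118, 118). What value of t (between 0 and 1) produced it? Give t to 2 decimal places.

0.40

Invert the lerp on the B channel (largest span, 185): t = (118 − 192) / (7 − 192) = -74/-185 = 0.4.
Check on R: (113 − 173)/(23 − 173) = 0.4 ✓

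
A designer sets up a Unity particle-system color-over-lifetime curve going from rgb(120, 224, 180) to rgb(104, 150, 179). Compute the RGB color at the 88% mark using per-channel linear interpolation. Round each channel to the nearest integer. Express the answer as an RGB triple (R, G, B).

(106, 159, 179)

88% corresponds to t = 0.88.
R = 120 + 0.88 × (104 − 120) = 120 + 0.88 × -16 = 105.92 → 106
G = 224 + 0.88 × (150 − 224) = 224 + 0.88 × -74 = 158.88 → 159
B = 180 + 0.88 × (179 − 180) = 180 + 0.88 × -1 = 179.12 → 179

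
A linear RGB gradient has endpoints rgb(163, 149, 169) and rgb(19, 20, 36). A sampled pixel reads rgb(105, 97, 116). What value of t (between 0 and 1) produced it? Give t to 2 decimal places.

0.40

Invert the lerp on the R channel (largest span, 144): t = (105 − 163) / (19 − 163) = -58/-144 = 0.40278.
Check on G: (97 − 149)/(20 − 149) = 0.4031 ✓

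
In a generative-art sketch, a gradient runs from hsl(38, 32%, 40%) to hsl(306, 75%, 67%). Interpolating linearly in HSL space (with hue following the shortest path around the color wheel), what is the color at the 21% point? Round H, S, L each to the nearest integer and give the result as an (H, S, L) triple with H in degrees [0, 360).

(19, 41, 46)

Hue: 306 − 38 = 268°, but |268| > 180 so the shorter arc goes the other way: Δh = 268 − 360 = -92°.
H = 38 + 0.21 × (-92) = 18.68 → 19°
S = 32 + 0.21 × (75 − 32) = 41.03 → 41%
L = 40 + 0.21 × (67 − 40) = 45.67 → 46%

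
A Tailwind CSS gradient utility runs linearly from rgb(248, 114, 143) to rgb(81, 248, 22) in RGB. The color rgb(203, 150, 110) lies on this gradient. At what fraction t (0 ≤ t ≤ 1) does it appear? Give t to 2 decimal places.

0.27

Invert the lerp on the R channel (largest span, 167): t = (203 − 248) / (81 − 248) = -45/-167 = 0.26946.
Check on G: (150 − 114)/(248 − 114) = 0.2687 ✓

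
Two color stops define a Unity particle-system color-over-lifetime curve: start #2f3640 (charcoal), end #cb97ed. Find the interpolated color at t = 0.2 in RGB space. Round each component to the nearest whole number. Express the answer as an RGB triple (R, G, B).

#2f3640 → (47, 54, 64); #cb97ed → (203, 151, 237).
R = 47 + 0.2 × (203 − 47) = 47 + 0.2 × 156 = 78.2 → 78
G = 54 + 0.2 × (151 − 54) = 54 + 0.2 × 97 = 73.4 → 73
B = 64 + 0.2 × (237 − 64) = 64 + 0.2 × 173 = 98.6 → 99

(78, 73, 99)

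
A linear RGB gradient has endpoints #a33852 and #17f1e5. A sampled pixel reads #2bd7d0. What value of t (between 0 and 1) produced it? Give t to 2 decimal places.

0.86

Invert the lerp on the G channel (largest span, 185): t = (215 − 56) / (241 − 56) = 159/185 = 0.85946.
Check on R: (43 − 163)/(23 − 163) = 0.8571 ✓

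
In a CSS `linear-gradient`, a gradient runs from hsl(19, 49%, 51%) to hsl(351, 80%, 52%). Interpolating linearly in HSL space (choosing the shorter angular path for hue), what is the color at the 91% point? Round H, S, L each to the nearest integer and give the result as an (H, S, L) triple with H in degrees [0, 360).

(354, 77, 52)

Hue: 351 − 19 = 332°, but |332| > 180 so the shorter arc goes the other way: Δh = 332 − 360 = -28°.
H = 19 + 0.91 × (-28) = -6.48 → -6 → -6 mod 360 = 354°
S = 49 + 0.91 × (80 − 49) = 77.21 → 77%
L = 51 + 0.91 × (52 − 51) = 51.91 → 52%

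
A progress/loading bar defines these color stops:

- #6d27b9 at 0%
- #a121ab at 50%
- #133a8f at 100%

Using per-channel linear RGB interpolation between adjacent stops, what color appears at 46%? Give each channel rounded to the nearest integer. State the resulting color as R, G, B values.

46% lies between the 0% and 50% stops, so the local fraction is t = (46 − 0)/(50 − 0) = 46/50 ≈ 0.92.
#6d27b9 → (109, 39, 185); #a121ab → (161, 33, 171).
R = 109 + 0.92 × (161 − 109) = 156.84 → 157
G = 39 + 0.92 × (33 − 39) = 33.48 → 33
B = 185 + 0.92 × (171 − 185) = 172.12 → 172

(157, 33, 172)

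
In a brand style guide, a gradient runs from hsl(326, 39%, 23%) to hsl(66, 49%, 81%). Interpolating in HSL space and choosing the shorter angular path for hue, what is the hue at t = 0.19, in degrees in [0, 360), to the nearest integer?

Hue: 66 − 326 = -260°, but |-260| > 180 so the shorter arc goes the other way: Δh = -260 + 360 = 100°.
H = 326 + 0.19 × (100) = 345 → 345°

345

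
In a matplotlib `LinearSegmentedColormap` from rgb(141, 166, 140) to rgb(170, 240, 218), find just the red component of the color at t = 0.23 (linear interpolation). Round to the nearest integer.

R = 141 + 0.23 × (170 − 141) = 147.67 → 148

148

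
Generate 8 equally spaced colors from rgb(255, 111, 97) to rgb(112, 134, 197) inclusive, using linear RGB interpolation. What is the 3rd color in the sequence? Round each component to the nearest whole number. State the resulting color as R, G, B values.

(214, 118, 126)

With 8 swatches and endpoints inclusive, swatch 3 sits at t = (3 − 1)/(8 − 1) = 2/7 ≈ 0.2857.
R = 255 + 0.2857 × (112 − 255) = 214.145 → 214
G = 111 + 0.2857 × (134 − 111) = 117.571 → 118
B = 97 + 0.2857 × (197 − 97) = 125.57 → 126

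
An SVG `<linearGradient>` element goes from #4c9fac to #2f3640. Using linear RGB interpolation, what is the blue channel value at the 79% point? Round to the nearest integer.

87

B₁ = 172 (from #4c9fac), B₂ = 64 (from #2f3640).
B = 172 + 0.79 × (64 − 172) = 86.68 → 87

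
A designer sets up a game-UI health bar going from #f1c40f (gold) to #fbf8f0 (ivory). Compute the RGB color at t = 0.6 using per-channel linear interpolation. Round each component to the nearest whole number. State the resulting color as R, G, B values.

#f1c40f → (241, 196, 15); #fbf8f0 → (251, 248, 240).
R = 241 + 0.6 × (251 − 241) = 241 + 0.6 × 10 = 247 → 247
G = 196 + 0.6 × (248 − 196) = 196 + 0.6 × 52 = 227.2 → 227
B = 15 + 0.6 × (240 − 15) = 15 + 0.6 × 225 = 150 → 150
So the blended color is (247, 227, 150), about #f7e396.

(247, 227, 150)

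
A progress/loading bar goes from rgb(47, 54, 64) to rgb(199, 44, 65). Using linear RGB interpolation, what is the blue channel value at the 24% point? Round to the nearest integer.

B = 64 + 0.24 × (65 − 64) = 64.24 → 64

64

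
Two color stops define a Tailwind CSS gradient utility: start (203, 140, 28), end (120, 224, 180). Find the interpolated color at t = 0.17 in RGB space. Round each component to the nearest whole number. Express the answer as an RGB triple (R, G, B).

R = 203 + 0.17 × (120 − 203) = 203 + 0.17 × -83 = 188.89 → 189
G = 140 + 0.17 × (224 − 140) = 140 + 0.17 × 84 = 154.28 → 154
B = 28 + 0.17 × (180 − 28) = 28 + 0.17 × 152 = 53.84 → 54
So the blended color is (189, 154, 54), about #bd9a36.

(189, 154, 54)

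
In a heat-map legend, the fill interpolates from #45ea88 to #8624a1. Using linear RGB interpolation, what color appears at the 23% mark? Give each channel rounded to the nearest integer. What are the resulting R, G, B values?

(84, 188, 142)

#45ea88 → (69, 234, 136); #8624a1 → (134, 36, 161).
23% corresponds to t = 0.23.
R = 69 + 0.23 × (134 − 69) = 69 + 0.23 × 65 = 83.95 → 84
G = 234 + 0.23 × (36 − 234) = 234 + 0.23 × -198 = 188.46 → 188
B = 136 + 0.23 × (161 − 136) = 136 + 0.23 × 25 = 141.75 → 142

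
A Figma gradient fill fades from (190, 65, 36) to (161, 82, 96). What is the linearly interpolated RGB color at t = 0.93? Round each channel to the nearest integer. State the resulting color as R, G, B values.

R = 190 + 0.93 × (161 − 190) = 190 + 0.93 × -29 = 163.03 → 163
G = 65 + 0.93 × (82 − 65) = 65 + 0.93 × 17 = 80.81 → 81
B = 36 + 0.93 × (96 − 36) = 36 + 0.93 × 60 = 91.8 → 92

(163, 81, 92)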